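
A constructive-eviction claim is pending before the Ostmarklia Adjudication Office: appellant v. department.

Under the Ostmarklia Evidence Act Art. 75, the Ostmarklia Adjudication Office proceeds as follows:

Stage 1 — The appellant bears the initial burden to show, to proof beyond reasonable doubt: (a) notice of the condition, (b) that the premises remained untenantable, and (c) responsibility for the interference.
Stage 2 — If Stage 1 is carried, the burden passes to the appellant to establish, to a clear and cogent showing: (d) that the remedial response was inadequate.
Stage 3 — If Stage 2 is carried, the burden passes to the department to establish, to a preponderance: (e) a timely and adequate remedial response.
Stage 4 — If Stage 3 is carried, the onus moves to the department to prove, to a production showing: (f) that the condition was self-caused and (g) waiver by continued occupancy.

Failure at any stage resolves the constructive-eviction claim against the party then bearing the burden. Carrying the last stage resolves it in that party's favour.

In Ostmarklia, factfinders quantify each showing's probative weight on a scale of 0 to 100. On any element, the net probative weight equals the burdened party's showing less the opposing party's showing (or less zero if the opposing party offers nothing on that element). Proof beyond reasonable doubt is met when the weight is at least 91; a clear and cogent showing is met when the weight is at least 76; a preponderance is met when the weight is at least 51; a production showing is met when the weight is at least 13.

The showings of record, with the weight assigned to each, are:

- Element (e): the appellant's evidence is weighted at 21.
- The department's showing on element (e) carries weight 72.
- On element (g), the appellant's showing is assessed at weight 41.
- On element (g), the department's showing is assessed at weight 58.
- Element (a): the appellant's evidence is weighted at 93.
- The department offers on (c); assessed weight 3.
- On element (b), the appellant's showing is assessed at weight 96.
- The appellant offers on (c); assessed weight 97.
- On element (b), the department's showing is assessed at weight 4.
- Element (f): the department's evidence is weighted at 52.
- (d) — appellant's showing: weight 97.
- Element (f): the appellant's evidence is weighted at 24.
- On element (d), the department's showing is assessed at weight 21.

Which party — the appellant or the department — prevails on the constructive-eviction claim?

Stage 1 — burden on appellant; standard: proof beyond reasonable doubt (weight is at least 91).
    (a): 93 ≥ 91 [met]
    (b): 96 − 4 = 92 ≥ 91 [met]
    (c): 97 − 3 = 94 ≥ 91 [met]
  Stage 1 is satisfied; the appellant continues to bear the burden.
Stage 2 — burden on appellant; standard: a clear and cogent showing (weight is at least 76).
    (d): 97 − 21 = 76 ≥ 76 [met]
  All elements met. The burden passes to the department.
Stage 3 — burden on department; standard: a preponderance (weight is at least 51).
    (e): 72 − 21 = 51 ≥ 51 [met]
  Stage 3 is satisfied; the department continues to bear the burden.
Stage 4 — burden on department; standard: a production showing (weight is at least 13).
    (f): 52 − 24 = 28 ≥ 13 [met]
    (g): 58 − 41 = 17 ≥ 13 [met]
  The department carries the last stage.
Every stage carried; the department prevails.

department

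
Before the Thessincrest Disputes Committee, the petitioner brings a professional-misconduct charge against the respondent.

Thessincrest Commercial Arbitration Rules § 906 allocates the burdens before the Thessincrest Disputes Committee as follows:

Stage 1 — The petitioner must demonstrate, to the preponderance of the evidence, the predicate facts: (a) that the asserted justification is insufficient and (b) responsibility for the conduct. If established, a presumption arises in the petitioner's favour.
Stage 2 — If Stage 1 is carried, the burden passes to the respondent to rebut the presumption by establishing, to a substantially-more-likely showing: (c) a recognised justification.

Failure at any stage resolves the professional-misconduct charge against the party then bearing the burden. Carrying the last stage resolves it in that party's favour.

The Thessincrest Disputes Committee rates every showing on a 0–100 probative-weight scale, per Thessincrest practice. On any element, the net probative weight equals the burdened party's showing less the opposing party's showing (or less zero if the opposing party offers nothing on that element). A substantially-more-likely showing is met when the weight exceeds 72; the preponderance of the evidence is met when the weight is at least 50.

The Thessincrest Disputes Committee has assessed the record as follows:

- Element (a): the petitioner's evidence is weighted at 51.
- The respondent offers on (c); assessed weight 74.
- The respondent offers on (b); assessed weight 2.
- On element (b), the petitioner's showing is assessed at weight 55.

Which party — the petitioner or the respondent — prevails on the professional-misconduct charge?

Stage 1 (petitioner, the preponderance of the evidence, weight is at least 50): (a) 51 ≥ 50 — meets; (b) net 55−2=53 ≥ 50 — meets.
  Stage 1 is satisfied; the onus moves to the respondent.
Stage 2 (respondent, a substantially-more-likely showing, weight exceeds 72): (c) 74 > 72 — meets.
  All elements met at the final stage.
Every stage carried; the respondent prevails.

respondent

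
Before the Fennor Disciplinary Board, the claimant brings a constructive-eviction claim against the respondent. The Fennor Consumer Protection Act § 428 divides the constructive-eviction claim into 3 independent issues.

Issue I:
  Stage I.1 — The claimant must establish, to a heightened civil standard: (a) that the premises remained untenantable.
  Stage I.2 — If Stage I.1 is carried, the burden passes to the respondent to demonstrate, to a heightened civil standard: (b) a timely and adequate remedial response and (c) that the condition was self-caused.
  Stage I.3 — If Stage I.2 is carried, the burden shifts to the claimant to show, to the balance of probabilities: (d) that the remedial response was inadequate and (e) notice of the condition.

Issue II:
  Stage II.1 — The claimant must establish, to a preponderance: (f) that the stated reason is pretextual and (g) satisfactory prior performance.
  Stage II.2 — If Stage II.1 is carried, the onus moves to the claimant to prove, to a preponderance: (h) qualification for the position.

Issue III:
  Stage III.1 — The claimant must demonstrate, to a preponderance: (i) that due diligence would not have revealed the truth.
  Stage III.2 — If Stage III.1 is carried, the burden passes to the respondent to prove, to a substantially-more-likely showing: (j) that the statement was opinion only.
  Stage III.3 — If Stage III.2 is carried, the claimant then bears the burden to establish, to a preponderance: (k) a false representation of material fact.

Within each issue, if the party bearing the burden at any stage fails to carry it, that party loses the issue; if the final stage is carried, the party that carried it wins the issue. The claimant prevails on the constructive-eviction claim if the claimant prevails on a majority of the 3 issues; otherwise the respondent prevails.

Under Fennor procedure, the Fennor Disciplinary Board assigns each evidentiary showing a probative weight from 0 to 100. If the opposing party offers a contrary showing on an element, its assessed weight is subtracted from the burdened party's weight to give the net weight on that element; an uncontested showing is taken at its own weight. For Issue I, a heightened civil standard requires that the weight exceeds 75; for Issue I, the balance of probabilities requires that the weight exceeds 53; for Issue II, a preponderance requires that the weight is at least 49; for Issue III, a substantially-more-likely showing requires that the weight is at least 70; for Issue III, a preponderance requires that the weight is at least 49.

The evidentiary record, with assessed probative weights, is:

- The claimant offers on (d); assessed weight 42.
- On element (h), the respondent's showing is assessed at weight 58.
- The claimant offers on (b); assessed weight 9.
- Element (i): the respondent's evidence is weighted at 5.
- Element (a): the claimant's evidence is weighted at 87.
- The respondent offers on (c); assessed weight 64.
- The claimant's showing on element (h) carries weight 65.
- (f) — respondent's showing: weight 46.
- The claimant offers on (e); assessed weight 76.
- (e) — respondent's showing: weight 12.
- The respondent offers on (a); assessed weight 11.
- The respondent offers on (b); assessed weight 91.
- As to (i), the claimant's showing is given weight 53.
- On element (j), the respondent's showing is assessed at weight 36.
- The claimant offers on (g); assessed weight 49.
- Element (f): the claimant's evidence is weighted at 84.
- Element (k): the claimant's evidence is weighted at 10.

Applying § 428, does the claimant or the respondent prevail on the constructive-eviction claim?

— Issue I —
Stage I.1 — burden on claimant; standard: a heightened civil standard (weight exceeds 75).
    (a): 87 − 11 = 76 > 75 [met]
  Stage I.1 carried; the burden shifts to the respondent.
Stage I.2 — burden on respondent; standard: a heightened civil standard (weight exceeds 75).
    (b): 91 − 9 = 82 > 75 [met]
    (c): 64 ≤ 75 [not met]
  The respondent does not carry Stage I.2.
The analysis ends at Stage I.2; the claimant prevails on this issue.
— Issue II —
Stage II.1 (claimant, a preponderance, weight is at least 49): (f) net 84−46=38 < 49 — fails; (g) 49 ≥ 49 — meets.
  The claimant does not carry Stage II.1.
The respondent prevails on this issue.
— Issue III —
Stage III.1 — burden on claimant; standard: a preponderance (weight is at least 49).
    (i): 53 − 5 = 48 < 49 [not met]
  Stage III.1 not carried; the claimant fails its burden.
The analysis ends at Stage III.1; the respondent prevails on this issue.
Per-issue: Issue I → claimant; Issue II → respondent; Issue III → respondent. The claimant must prevail on a majority of issues; overall, the respondent prevails.

respondent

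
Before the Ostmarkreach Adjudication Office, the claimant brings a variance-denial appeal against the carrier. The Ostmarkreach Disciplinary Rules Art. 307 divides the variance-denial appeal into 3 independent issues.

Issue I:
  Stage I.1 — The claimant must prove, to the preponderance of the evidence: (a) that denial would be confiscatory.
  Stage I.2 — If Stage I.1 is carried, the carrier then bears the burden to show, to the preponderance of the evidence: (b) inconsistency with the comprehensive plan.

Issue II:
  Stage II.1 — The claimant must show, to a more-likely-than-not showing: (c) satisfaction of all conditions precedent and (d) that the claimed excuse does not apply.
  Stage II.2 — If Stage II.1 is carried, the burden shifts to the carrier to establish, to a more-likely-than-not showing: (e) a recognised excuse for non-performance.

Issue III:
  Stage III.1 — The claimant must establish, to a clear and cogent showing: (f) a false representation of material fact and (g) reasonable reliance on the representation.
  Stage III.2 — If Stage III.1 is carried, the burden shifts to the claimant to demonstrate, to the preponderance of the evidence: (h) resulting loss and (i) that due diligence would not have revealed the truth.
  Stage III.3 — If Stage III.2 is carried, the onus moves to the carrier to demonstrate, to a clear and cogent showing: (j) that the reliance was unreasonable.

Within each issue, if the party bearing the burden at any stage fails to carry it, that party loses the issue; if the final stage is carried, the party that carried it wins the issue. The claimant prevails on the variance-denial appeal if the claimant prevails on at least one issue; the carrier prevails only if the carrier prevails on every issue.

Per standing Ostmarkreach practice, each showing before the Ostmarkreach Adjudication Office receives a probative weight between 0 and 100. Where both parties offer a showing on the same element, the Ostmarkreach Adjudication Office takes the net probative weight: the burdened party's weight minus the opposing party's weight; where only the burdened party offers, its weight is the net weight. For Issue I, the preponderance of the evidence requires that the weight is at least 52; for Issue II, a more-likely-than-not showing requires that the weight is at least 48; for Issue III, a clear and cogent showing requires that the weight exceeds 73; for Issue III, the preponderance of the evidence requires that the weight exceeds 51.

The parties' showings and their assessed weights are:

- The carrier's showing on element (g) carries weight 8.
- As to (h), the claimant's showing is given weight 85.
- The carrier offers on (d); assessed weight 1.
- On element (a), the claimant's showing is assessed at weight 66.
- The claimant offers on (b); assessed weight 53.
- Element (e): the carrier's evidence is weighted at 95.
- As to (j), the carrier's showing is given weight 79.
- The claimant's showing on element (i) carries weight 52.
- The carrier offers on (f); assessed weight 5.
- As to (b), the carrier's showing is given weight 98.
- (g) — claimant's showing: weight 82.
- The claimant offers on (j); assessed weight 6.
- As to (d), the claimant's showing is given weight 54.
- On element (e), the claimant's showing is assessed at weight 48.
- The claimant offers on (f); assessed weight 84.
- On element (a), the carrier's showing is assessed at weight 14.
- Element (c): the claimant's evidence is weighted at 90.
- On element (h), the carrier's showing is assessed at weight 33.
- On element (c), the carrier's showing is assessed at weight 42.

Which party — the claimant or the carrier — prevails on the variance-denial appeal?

— Issue I —
Stage I.1 — burden on claimant; standard: the preponderance of the evidence (weight is at least 52).
    (a): 66 − 14 = 52 ≥ 52 [met]
  Stage I.1 is satisfied; the onus moves to the carrier.
Stage I.2 — burden on carrier; standard: the preponderance of the evidence (weight is at least 52).
    (b): 98 − 53 = 45 < 52 [not met]
  Not every element is met, so the carrier fails to carry Stage I.2.
The claimant prevails on this issue.
— Issue II —
At Stage II.1 the claimant must meet a more-likely-than-not showing (weight is at least 48): on (c) the weight is 90 less the opposing 42 gives net 48, which does reach 48, so (c) meets the standard; on (d) the weight is 54 less the opposing 1 gives net 53, ≥ 48, so (d) meets the standard.
  All elements met. The burden passes to the carrier.
At Stage II.2 the carrier must meet a more-likely-than-not showing (weight is at least 48): on (e) the weight is 95 less the opposing 48 gives net 47, which does not reach 48, so (e) does not meet the standard.
  Not every element is met, so the carrier fails to carry Stage II.2.
The claimant prevails on this issue.
— Issue III —
Stage III.1 — burden on claimant; standard: a clear and cogent showing (weight exceeds 73).
    (f): 84 − 5 = 79 > 73 [met]
    (g): 82 − 8 = 74 > 73 [met]
  Stage III.1 carried; the burden remains with the claimant.
Stage III.2 — burden on claimant; standard: the preponderance of the evidence (weight exceeds 51).
    (h): 85 − 33 = 52 > 51 [met]
    (i): 52 > 51 [met]
  Stage III.2 is satisfied; the onus moves to the carrier.
Stage III.3 — burden on carrier; standard: a clear and cogent showing (weight exceeds 73).
    (j): 79 − 6 = 73 ≤ 73 [not met]
  Not every element is met, so the carrier fails to carry Stage III.3.
The claimant prevails on this issue.
Per-issue: Issue I → claimant; Issue II → claimant; Issue III → claimant. The claimant must prevail on at least one issue; overall, the claimant prevails.

claimant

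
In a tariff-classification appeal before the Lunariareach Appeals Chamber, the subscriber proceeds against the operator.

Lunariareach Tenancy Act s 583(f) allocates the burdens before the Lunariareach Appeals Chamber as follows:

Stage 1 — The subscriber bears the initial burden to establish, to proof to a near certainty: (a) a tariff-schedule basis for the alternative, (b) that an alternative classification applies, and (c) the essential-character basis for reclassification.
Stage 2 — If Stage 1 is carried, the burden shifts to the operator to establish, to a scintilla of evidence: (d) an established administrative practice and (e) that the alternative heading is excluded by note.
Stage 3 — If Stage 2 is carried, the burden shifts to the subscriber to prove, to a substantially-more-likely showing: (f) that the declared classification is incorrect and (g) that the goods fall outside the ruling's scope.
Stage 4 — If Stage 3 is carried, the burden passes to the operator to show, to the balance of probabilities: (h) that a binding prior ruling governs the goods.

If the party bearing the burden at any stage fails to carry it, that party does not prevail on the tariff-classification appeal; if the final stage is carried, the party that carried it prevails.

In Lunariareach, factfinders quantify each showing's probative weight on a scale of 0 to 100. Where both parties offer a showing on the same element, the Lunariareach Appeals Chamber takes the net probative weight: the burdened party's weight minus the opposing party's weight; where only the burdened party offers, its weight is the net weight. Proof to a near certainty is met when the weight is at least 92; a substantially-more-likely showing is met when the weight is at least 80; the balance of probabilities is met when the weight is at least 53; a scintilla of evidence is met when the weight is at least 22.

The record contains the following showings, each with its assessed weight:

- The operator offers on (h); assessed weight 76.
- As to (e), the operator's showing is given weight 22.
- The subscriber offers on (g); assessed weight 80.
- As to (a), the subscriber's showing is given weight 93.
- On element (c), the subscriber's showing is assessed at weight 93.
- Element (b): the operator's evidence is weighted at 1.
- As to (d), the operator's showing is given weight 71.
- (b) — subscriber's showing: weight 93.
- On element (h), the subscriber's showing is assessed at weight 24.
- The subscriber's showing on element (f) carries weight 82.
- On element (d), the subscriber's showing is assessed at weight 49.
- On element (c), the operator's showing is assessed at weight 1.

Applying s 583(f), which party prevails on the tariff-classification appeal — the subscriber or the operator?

Stage 1 (subscriber, proof to a near certainty, weight is at least 92): (a) 93 ≥ 92 — meets; (b) net 93−1=92 ≥ 92 — meets; (c) net 93−1=92 ≥ 92 — meets.
  Stage 1 is satisfied; the onus moves to the operator.
Stage 2 (operator, a scintilla of evidence, weight is at least 22): (d) net 71−49=22 ≥ 22 — meets; (e) 22 ≥ 22 — meets.
  All elements met. The burden passes to the subscriber.
Stage 3 (subscriber, a substantially-more-likely showing, weight is at least 80): (f) 82 ≥ 80 — meets; (g) 80 ≥ 80 — meets.
  The subscriber carries Stage 3; the operator now bears the burden.
Stage 4 (operator, the balance of probabilities, weight is at least 53): (h) net 76−24=52 < 53 — fails.
  Not every element is met, so the operator fails to carry Stage 4.
The subscriber prevails.

subscriber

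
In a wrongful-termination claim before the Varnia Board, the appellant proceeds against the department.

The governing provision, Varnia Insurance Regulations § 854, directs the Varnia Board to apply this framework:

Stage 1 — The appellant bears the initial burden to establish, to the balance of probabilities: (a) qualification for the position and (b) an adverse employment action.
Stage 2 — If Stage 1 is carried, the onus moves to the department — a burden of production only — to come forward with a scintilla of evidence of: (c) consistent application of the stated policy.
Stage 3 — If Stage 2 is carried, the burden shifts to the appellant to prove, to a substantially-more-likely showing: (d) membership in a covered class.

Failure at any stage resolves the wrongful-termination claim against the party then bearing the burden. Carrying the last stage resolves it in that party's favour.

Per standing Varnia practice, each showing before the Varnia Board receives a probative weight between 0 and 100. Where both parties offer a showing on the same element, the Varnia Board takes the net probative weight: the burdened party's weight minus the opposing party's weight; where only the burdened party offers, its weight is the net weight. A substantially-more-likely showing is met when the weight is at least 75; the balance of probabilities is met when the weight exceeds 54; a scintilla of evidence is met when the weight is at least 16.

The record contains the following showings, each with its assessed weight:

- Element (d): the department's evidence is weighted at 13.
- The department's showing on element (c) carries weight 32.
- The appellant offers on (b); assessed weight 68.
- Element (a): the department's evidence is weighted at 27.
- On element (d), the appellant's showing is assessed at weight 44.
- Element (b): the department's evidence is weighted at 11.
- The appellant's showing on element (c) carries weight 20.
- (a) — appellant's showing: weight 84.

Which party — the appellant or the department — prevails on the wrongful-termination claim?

appellant

At Stage 1 the appellant must meet the balance of probabilities (weight exceeds 54): on (a) the weight is 84 less the opposing 27 gives net 57, which does exceed 54, so (a) meets the standard; on (b) the weight is 68 less the opposing 11 gives net 57, > 54, so (b) meets the standard.
  Stage 1 is satisfied; the onus moves to the department.
At Stage 2 the department must meet a scintilla of evidence (weight is at least 16): on (c) the weight is 32 less the opposing 20 gives net 12, which does not reach 16, so (c) does not meet the standard.
  The department does not carry Stage 2.
The analysis ends at Stage 2; the appellant prevails.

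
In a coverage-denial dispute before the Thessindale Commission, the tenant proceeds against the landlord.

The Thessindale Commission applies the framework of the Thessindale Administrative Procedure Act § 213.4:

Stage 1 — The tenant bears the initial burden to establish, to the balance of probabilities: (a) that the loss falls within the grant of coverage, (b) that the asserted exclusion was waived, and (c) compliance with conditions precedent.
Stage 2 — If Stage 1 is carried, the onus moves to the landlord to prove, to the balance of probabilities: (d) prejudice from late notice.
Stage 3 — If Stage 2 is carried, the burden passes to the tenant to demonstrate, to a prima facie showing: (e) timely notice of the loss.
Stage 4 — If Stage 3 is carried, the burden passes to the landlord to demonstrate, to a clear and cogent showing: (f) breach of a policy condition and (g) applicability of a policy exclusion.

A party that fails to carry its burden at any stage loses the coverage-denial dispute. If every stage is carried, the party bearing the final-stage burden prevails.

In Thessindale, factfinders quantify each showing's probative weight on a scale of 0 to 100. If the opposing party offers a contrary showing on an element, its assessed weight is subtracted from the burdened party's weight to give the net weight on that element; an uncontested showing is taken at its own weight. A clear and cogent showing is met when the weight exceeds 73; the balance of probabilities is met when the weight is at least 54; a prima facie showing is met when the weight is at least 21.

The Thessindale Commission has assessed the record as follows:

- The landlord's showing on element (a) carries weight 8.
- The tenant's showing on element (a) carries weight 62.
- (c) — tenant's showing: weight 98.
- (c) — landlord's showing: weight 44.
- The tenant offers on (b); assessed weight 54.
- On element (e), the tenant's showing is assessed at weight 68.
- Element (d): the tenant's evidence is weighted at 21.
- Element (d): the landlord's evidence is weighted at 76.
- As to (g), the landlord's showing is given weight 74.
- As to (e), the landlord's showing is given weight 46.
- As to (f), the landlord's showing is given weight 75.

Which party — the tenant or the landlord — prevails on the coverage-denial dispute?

Stage 1 — burden on tenant; standard: the balance of probabilities (weight is at least 54).
    (a): 62 − 8 = 54 ≥ 54 [met]
    (b): 54 ≥ 54 [met]
    (c): 98 − 44 = 54 ≥ 54 [met]
  The tenant carries Stage 1; the landlord now bears the burden.
Stage 2 — burden on landlord; standard: the balance of probabilities (weight is at least 54).
    (d): 76 − 21 = 55 ≥ 54 [met]
  Stage 2 carried; the burden shifts to the tenant.
Stage 3 — burden on tenant; standard: a prima facie showing (weight is at least 21).
    (e): 68 − 46 = 22 ≥ 21 [met]
  Stage 3 is satisfied; the onus moves to the landlord.
Stage 4 — burden on landlord; standard: a clear and cogent showing (weight exceeds 73).
    (f): 75 > 73 [met]
    (g): 74 > 73 [met]
  All elements met at the final stage.
All stages carried — the landlord prevails.

landlord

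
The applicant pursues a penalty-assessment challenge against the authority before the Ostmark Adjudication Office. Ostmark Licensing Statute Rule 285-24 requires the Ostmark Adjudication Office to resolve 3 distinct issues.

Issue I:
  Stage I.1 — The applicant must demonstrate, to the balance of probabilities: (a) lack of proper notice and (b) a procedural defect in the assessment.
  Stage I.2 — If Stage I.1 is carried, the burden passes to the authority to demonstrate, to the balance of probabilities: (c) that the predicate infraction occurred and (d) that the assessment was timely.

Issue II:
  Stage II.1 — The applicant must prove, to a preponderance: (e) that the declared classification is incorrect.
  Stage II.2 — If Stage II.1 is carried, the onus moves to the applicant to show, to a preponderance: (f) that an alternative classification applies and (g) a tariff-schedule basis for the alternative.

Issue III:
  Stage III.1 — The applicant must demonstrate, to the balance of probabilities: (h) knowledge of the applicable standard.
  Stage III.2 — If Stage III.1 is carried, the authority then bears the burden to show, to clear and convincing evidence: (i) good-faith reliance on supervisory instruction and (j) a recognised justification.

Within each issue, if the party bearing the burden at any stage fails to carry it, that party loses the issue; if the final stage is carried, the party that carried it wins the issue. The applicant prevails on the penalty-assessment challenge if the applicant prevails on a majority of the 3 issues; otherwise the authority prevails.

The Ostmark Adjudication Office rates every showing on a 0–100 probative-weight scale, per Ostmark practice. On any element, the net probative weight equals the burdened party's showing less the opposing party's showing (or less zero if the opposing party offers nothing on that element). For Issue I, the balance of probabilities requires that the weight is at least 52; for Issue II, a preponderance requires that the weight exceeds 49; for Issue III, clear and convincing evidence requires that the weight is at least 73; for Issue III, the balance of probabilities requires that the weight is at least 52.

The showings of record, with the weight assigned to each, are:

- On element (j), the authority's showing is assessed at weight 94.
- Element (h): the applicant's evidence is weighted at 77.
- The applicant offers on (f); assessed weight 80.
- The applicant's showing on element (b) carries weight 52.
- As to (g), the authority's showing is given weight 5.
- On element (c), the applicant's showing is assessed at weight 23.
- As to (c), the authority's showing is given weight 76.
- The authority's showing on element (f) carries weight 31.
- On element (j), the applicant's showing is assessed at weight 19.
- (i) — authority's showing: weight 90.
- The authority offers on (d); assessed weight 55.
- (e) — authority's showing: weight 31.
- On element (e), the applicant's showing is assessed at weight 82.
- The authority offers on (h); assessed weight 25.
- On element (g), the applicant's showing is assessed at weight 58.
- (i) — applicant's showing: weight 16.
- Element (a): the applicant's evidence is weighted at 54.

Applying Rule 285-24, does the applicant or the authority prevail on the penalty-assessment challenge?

— Issue I —
Stage I.1 — burden on applicant; standard: the balance of probabilities (weight is at least 52).
    (a): 54 ≥ 52 [met]
    (b): 52 ≥ 52 [met]
  Stage I.1 carried; the burden shifts to the authority.
Stage I.2 — burden on authority; standard: the balance of probabilities (weight is at least 52).
    (c): 76 − 23 = 53 ≥ 52 [met]
    (d): 55 ≥ 52 [met]
  The authority carries the last stage.
All stages carried — the authority prevails on this issue.
— Issue II —
At Stage II.1 the applicant must meet a preponderance (weight exceeds 49): on (e) the weight is 82 less the opposing 31 gives net 51, which does exceed 49, so (e) meets the standard.
  Stage II.1 carried; the burden remains with the applicant.
At Stage II.2 the applicant must meet a preponderance (weight exceeds 49): on (f) the weight is 80 less the opposing 31 gives net 49, ≤ 49, so (f) does not meet the standard; on (g) the weight is 58 less the opposing 5 gives net 53, > 49, so (g) meets the standard.
  Not every element is met, so the applicant fails to carry Stage II.2.
The analysis ends at Stage II.2; the authority prevails on this issue.
— Issue III —
Stage III.1 — burden on applicant; standard: the balance of probabilities (weight is at least 52).
    (h): 77 − 25 = 52 ≥ 52 [met]
  The applicant carries Stage III.1; the authority now bears the burden.
Stage III.2 — burden on authority; standard: clear and convincing evidence (weight is at least 73).
    (i): 90 − 16 = 74 ≥ 73 [met]
    (j): 94 − 19 = 75 ≥ 73 [met]
  The authority carries the last stage.
With every stage satisfied, the authority prevails on this issue.
Per-issue: Issue I → authority; Issue II → authority; Issue III → authority. The applicant must prevail on a majority of issues; overall, the authority prevails.

authority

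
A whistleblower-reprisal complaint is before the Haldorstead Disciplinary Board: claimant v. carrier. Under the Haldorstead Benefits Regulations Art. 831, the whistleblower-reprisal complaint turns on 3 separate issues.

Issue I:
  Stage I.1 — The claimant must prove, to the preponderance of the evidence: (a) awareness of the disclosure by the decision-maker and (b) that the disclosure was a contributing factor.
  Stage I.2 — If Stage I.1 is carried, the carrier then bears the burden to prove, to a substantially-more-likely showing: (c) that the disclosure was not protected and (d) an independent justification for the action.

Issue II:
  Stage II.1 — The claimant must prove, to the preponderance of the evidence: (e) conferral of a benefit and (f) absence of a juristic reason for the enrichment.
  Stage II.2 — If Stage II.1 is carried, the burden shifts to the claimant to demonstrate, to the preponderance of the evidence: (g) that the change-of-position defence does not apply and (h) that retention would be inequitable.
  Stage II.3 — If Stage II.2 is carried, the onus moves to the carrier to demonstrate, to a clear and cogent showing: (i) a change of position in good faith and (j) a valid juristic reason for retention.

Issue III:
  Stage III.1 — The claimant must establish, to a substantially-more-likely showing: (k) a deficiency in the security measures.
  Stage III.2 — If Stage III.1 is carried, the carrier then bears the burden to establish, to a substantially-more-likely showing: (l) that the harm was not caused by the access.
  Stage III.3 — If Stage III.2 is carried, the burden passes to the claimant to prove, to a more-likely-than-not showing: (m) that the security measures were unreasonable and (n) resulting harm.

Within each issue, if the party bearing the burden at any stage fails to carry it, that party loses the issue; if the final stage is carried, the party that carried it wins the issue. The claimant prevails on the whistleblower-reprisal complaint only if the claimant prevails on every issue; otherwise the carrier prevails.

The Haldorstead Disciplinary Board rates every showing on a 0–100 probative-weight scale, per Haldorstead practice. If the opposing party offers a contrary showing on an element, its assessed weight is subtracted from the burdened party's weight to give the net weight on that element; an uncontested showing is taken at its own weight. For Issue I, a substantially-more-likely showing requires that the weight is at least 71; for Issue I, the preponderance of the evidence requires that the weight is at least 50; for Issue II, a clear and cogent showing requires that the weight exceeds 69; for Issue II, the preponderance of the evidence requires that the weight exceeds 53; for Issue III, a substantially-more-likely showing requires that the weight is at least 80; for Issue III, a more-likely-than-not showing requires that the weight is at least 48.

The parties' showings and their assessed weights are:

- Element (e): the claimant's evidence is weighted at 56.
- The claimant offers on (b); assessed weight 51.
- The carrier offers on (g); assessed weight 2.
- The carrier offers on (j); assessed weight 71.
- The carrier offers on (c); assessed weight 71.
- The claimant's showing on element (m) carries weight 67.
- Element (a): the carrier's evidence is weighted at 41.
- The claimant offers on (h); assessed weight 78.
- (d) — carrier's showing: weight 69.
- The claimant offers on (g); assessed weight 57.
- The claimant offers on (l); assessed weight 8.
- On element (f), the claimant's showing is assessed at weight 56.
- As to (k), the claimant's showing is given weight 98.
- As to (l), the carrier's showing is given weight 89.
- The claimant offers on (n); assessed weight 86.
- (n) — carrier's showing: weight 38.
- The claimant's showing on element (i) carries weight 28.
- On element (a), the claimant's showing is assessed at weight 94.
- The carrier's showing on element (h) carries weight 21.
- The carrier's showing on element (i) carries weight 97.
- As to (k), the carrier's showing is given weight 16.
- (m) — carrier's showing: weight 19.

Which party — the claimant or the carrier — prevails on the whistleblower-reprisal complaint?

— Issue I —
At Stage I.1 the claimant must meet the preponderance of the evidence (weight is at least 50): on (a) the weight is 94 less the opposing 41 gives net 53, which does reach 50, so (a) meets the standard; on (b) the weight is 51, ≥ 50, so (b) meets the standard.
  Stage I.1 is satisfied; the onus moves to the carrier.
At Stage I.2 the carrier must meet a substantially-more-likely showing (weight is at least 71): on (c) the weight is 71, which does reach 71, so (c) meets the standard; on (d) the weight is 69, which does not reach 71, so (d) does not meet the standard.
  The carrier does not carry Stage I.2.
The claimant prevails on this issue.
— Issue II —
Stage II.1 — burden on claimant; standard: the preponderance of the evidence (weight exceeds 53).
    (e): 56 > 53 [met]
    (f): 56 > 53 [met]
  Stage II.1 is satisfied; the claimant continues to bear the burden.
Stage II.2 — burden on claimant; standard: the preponderance of the evidence (weight exceeds 53).
    (g): 57 − 2 = 55 > 53 [met]
    (h): 78 − 21 = 57 > 53 [met]
  All elements met. The burden passes to the carrier.
Stage II.3 — burden on carrier; standard: a clear and cogent showing (weight exceeds 69).
    (i): 97 − 28 = 69 ≤ 69 [not met]
    (j): 71 > 69 [met]
  Not every element is met, so the carrier fails to carry Stage II.3.
The claimant prevails on this issue.
— Issue III —
Stage III.1 — burden on claimant; standard: a substantially-more-likely showing (weight is at least 80).
    (k): 98 − 16 = 82 ≥ 80 [met]
  All elements met. The burden passes to the carrier.
Stage III.2 — burden on carrier; standard: a substantially-more-likely showing (weight is at least 80).
    (l): 89 − 8 = 81 ≥ 80 [met]
  The carrier carries Stage III.2; the claimant now bears the burden.
Stage III.3 — burden on claimant; standard: a more-likely-than-not showing (weight is at least 48).
    (m): 67 − 19 = 48 ≥ 48 [met]
    (n): 86 − 38 = 48 ≥ 48 [met]
  All elements met at the final stage.
Every stage carried; the claimant prevails on this issue.
Per-issue: Issue I → claimant; Issue II → claimant; Issue III → claimant. The claimant must prevail on every issue; overall, the claimant prevails.

claimant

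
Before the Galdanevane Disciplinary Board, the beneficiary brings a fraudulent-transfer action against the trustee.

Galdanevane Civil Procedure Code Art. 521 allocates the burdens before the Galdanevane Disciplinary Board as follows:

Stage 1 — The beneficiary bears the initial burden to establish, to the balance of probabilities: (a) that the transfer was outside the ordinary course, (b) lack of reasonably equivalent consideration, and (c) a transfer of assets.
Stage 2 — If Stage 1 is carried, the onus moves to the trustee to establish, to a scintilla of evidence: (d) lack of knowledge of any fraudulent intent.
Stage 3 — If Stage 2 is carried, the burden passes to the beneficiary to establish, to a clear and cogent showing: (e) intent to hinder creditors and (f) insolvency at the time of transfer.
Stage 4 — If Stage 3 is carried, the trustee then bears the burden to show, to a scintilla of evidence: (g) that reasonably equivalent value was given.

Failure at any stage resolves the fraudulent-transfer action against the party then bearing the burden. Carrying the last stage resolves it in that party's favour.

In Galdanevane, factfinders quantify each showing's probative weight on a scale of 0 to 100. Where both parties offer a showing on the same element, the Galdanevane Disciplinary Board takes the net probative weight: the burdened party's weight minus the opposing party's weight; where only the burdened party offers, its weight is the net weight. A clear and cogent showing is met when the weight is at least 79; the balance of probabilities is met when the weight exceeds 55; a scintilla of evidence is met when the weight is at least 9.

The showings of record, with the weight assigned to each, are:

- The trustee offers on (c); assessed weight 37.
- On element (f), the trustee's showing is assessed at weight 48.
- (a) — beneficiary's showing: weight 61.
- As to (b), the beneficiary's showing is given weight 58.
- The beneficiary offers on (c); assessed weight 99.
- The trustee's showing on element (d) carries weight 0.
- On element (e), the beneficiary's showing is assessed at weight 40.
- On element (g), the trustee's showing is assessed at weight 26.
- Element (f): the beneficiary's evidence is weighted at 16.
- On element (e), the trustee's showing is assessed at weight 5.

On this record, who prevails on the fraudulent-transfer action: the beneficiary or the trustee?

beneficiary

Stage 1 — burden on beneficiary; standard: the balance of probabilities (weight exceeds 55).
    (a): 61 > 55 [met]
    (b): 58 > 55 [met]
    (c): 99 − 37 = 62 > 55 [met]
  Stage 1 carried; the burden shifts to the trustee.
Stage 2 — burden on trustee; standard: a scintilla of evidence (weight is at least 9).
    (d): 0 < 9 [not met]
  The trustee does not carry Stage 2.
The beneficiary prevails.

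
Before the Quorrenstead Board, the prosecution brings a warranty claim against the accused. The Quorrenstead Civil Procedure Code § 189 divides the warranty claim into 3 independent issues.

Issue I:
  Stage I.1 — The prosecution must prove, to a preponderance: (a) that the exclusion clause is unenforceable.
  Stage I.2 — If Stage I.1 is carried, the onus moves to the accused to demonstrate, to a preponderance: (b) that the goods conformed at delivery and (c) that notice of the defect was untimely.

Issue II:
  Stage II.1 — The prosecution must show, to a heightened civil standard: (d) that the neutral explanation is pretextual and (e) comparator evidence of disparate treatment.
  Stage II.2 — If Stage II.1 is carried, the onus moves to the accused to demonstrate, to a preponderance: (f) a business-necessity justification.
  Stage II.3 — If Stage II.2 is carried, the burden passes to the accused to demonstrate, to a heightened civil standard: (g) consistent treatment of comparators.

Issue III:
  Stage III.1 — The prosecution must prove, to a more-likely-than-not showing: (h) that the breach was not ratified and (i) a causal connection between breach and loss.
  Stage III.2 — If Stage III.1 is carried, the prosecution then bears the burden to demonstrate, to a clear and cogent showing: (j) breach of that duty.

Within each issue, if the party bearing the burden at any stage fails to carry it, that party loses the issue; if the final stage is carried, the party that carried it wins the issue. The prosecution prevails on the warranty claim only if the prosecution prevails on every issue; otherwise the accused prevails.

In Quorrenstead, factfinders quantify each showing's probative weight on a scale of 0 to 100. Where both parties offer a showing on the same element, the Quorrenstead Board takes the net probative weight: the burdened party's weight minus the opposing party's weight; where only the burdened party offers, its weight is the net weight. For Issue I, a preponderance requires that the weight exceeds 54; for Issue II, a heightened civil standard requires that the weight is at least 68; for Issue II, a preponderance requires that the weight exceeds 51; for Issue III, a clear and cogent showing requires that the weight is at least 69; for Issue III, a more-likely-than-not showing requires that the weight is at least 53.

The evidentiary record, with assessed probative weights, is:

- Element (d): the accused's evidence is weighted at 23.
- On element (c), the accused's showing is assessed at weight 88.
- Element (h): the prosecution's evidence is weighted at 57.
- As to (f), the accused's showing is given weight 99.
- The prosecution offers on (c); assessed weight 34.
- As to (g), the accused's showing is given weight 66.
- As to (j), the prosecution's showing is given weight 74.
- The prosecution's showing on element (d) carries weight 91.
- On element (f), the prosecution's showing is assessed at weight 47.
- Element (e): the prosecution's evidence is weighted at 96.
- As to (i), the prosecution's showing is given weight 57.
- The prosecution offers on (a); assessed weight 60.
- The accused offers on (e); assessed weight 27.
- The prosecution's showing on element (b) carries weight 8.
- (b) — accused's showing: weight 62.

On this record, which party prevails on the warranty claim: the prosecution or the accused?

— Issue I —
Stage I.1 (prosecution, a preponderance, weight exceeds 54): (a) 60 > 54 — meets.
  Stage I.1 is satisfied; the onus moves to the accused.
Stage I.2 (accused, a preponderance, weight exceeds 54): (b) net 62−8=54 ≤ 54 — fails; (c) net 88−34=54 ≤ 54 — fails.
  Not every element is met, so the accused fails to carry Stage I.2.
The prosecution prevails on this issue.
— Issue II —
At Stage II.1 the prosecution must meet a heightened civil standard (weight is at least 68): on (d) the weight is 91 less the opposing 23 gives net 68, ≥ 68, so (d) meets the standard; on (e) the weight is 96 less the opposing 27 gives net 69, ≥ 68, so (e) meets the standard.
  All elements met. The burden passes to the accused.
At Stage II.2 the accused must meet a preponderance (weight exceeds 51): on (f) the weight is 99 less the opposing 47 gives net 52, which does exceed 51, so (f) meets the standard.
  Stage II.2 is satisfied; the accused continues to bear the burden.
At Stage II.3 the accused must meet a heightened civil standard (weight is at least 68): on (g) the weight is 66, which does not reach 68, so (g) does not meet the standard.
  Stage II.3 not carried; the accused fails its burden.
The prosecution prevails on this issue.
— Issue III —
Stage III.1 (prosecution, a more-likely-than-not showing, weight is at least 53): (h) 57 ≥ 53 — meets; (i) 57 ≥ 53 — meets.
  All elements met. The prosecution retains the burden for Stage III.2.
Stage III.2 (prosecution, a clear and cogent showing, weight is at least 69): (j) 74 ≥ 69 — meets.
  All elements met at the final stage.
With every stage satisfied, the prosecution prevails on this issue.
Per-issue: Issue I → prosecution; Issue II → prosecution; Issue III → prosecution. The prosecution must prevail on every issue; overall, the prosecution prevails.

prosecution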